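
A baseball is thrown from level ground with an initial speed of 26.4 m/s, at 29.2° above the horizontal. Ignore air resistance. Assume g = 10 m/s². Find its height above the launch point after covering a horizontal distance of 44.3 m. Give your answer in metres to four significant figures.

6.282 m

Horizontal component vₓ = 26.40 cos 29.2° = 23.05 m/s; vertical v_y0 = 26.40 sin 29.2° = 12.88 m/s.
x = vₓ t ⇒ t = 44.3/23.05 = 1.922 s.
Height: y = v_y0 t − ½ g t² = 12.88 × 1.922 − 5.000 × 1.922² = 24.76 − 18.48 = 6.282 m.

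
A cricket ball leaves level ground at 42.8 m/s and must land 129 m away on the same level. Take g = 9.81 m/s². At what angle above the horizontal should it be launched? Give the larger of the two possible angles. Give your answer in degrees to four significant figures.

From R = (v₀²/g) sin 2θ: sin 2θ = 9.81 × 129 / 1831.8 = 0.6908.
2θ = 43.70° or 180° − 43.70° = 136.3°, so θ = 21.85° or 68.15°.
The larger angle is 68.15°.

68.15°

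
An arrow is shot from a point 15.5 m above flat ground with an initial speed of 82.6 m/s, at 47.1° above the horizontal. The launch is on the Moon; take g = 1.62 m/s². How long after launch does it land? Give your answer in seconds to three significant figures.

75.0 s

Horizontal component vₓ = 82.60 cos 47.1° = 56.23 m/s; vertical v_y0 = 82.60 sin 47.1° = 60.51 m/s.
The projectile lands when y = 15.5 + (60.51) t − ½·1.62·t² = 0. Positive root: t = (60.51 + √(60.51² + 2·1.62·15.5)) / 1.62 = (60.51 + 60.92) / 1.62 = 74.96 s.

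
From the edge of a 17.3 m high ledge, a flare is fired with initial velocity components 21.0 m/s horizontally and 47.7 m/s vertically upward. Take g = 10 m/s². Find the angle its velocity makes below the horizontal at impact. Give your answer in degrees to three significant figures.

67.7°

The projectile lands when y = 17.3 + (47.70) t − ½·10.0·t² = 0. Positive root: t = (47.70 + √(47.70² + 2·10.0·17.3)) / 10.0 = (47.70 + 51.20) / 10.0 = 9.890 s.
At impact: v_y = v_y0 − g t = −51.20 m/s; vₓ = 21.00 m/s.
Angle below horizontal: arctan(|v_y|/vₓ) = arctan(51.20/21.00) = 67.70°.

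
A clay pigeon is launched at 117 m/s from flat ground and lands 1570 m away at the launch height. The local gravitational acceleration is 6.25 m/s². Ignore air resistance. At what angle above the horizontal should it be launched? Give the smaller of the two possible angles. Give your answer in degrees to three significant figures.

22.9°

From R = (v₀²/g) sin 2θ: sin 2θ = 6.25 × 1570 / 13689 = 0.7168.
2θ = 45.79° or 180° − 45.79° = 134.2°, so θ = 22.90° or 67.10°.
The smaller angle is 22.90°.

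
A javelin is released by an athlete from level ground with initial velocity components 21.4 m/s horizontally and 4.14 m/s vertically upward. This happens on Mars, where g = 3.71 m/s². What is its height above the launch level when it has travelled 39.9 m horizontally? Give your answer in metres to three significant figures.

1.27 m

x = vₓ t ⇒ t = 39.9/21.40 = 1.864 s.
Height: y = v_y0 t − ½ g t² = 4.140 × 1.864 − 1.855 × 1.864² = 7.719 − 6.449 = 1.270 m.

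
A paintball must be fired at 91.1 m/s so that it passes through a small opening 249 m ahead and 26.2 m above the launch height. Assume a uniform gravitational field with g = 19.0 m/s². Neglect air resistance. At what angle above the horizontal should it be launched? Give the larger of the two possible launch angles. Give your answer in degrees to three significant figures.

71.9°

Trajectory: y = x tanθ − g x² (1 + tan²θ)/(2v₀²). With x = 249, y = 26.2, v₀ = 91.1, g = 19.0:
70.97 tan²θ − 249 tanθ + (97.17) = 0.
tanθ = [249 ± √(249² − 4 × 70.97 × (97.17))] / (2 × 70.97) = (249 ± 185.5) / 141.9, giving tanθ = 0.4473 or 3.061.
θ = 24.10° or 71.91°; the larger is 71.91°.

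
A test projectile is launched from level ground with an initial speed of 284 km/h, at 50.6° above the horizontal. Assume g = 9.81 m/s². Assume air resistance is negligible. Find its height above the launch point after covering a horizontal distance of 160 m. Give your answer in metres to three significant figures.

145 m

Convert: 284 km/h = 284/3.6 = 78.89 m/s.
Horizontal component vₓ = 78.89 cos 50.6° = 50.07 m/s; vertical v_y0 = 78.89 sin 50.6° = 60.96 m/s.
Time to reach x = 160 m: t = x/vₓ = 160/50.07 = 3.195 s.
Height: y = v_y0 t − ½ g t² = 60.96 × 3.195 − 4.905 × 3.195² = 194.8 − 50.08 = 144.7 m.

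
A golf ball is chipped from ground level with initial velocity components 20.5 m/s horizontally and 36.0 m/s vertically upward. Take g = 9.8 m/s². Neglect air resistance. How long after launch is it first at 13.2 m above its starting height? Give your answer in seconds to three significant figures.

0.387 s

Set y = v_y0 t − ½ g t² = 13.2: 4.900 t² − 36.00 t + 13.2 = 0.
t = [36.00 ± √(36.00² − 2·9.80·13.2)] / 9.80 = (36.00 ± 32.21) / 9.80, so t = 0.3871 s or t = 6.960 s.
The first (ascending) time is 0.3871 s.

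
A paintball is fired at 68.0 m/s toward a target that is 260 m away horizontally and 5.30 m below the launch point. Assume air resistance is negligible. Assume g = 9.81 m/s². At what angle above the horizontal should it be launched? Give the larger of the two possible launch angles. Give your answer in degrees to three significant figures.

Trajectory: y = x tanθ − g x² (1 + tan²θ)/(2v₀²). With x = 260, y = −5.30, v₀ = 68.0, g = 9.81:
71.71 tan²θ − 260 tanθ + (66.41) = 0.
tanθ = [260 ± √(260² − 4 × 71.71 × (66.41))] / (2 × 71.71) = (260 ± 220.3) / 143.4, giving tanθ = 0.2765 or 3.349.
θ = 15.46° or 73.38°; the larger is 73.38°.

73.4°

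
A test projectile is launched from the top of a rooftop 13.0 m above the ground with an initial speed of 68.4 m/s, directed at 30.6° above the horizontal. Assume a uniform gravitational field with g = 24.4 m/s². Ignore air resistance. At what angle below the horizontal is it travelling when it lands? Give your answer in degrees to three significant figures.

Resolve: vₓ = 68.40 cos 30.6° = 58.87 m/s and v_y0 = 68.40 sin 30.6° = 34.82 m/s.
The projectile lands when y = 13.0 + (34.82) t − ½·24.4·t² = 0. Positive root: t = (34.82 + √(34.82² + 2·24.4·13.0)) / 24.4 = (34.82 + 42.97) / 24.4 = 3.188 s.
At impact: v_y = v_y0 − g t = −42.97 m/s; vₓ = 58.87 m/s.
Angle below horizontal: arctan(|v_y|/vₓ) = arctan(42.97/58.87) = 36.13°.

36.1°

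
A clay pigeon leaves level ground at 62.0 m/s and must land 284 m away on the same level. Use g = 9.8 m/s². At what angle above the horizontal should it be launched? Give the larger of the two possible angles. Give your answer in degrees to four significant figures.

66.81°

R = v₀² sin 2θ / g gives sin 2θ = gR/v₀² = 9.80·284/62.0² = 0.7240.
2θ = 46.39° or 180° − 46.39° = 133.6°, so θ = 23.19° or 66.81°.
The larger angle is 66.81°.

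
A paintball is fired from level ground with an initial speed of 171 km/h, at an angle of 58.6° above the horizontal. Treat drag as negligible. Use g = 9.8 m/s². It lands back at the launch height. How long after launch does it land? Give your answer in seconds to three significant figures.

Convert: 171 km/h = 171/3.6 = 47.50 m/s.
Resolve: vₓ = 47.50 cos 58.6° = 24.75 m/s and v_y0 = 47.50 sin 58.6° = 40.54 m/s.
Time of flight on level ground: T = 2 v_y0 / g = 2 × 40.54 / 9.80 = 8.274 s.

8.27 s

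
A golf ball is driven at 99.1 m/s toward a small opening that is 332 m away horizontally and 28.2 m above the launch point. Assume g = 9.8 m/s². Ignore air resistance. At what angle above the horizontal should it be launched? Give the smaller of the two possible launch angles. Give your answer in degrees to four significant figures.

Trajectory: y = x tanθ − g x² (1 + tan²θ)/(2v₀²). With x = 332, y = 28.2, v₀ = 99.1, g = 9.80:
55.00 tan²θ − 332 tanθ + (83.20) = 0.
tanθ = [332 ± √(332² − 4 × 55.00 × (83.20))] / (2 × 55.00) = (332 ± 303.2) / 110.0, giving tanθ = 0.2620 or 5.775.
θ = 14.68° or 80.18°; the smaller is 14.68°.

14.68°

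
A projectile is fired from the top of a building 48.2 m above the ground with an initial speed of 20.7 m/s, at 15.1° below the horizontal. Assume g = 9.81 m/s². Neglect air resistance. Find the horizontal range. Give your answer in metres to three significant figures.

Horizontal component vₓ = 20.70 cos 15.1° = 19.99 m/s; vertical v_y0 = −5.392 m/s (downward).
The projectile lands when y = 48.2 + (−5.392) t − ½·9.81·t² = 0. Positive root: t = (−5.392 + √(5.392² + 2·9.81·48.2)) / 9.81 = (−5.392 + 31.22) / 9.81 = 2.633 s.
Horizontal distance: R = vₓ t = 19.99 × 2.633 = 52.62 m.

52.6 m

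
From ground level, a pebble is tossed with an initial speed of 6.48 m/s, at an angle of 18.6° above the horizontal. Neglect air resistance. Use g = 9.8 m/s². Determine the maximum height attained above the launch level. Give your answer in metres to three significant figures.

Horizontal component vₓ = 6.480 cos 18.6° = 6.142 m/s; vertical v_y0 = 6.480 sin 18.6° = 2.067 m/s.
At the apex v_y = 0, so H = v_y0²/(2g) = 2.067²/19.60 = 0.2180 m.

0.218 m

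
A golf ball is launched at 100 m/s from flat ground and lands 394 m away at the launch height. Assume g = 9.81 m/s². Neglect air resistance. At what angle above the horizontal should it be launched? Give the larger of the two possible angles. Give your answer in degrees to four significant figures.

R = v₀² sin 2θ / g gives sin 2θ = gR/v₀² = 9.81·394/100² = 0.3865.
2θ = 22.74° or 180° − 22.74° = 157.3°, so θ = 11.37° or 78.63°.
The larger angle is 78.63°.

78.63°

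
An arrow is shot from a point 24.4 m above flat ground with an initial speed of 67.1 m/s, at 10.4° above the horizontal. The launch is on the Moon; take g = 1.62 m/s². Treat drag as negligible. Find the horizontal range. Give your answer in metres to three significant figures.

1110 m

Resolve: vₓ = 67.10 cos 10.4° = 66.00 m/s and v_y0 = 67.10 sin 10.4° = 12.11 m/s.
With up positive and y = 0 at the ground: y(t) = 24.4 + (12.11) t − 0.8100 t². Setting y = 0 and taking the positive root: t = [12.11 + √(12.11² + 2·1.62·24.4)] / 1.62 = (12.11 + 15.03) / 1.62 = 16.75 s.
Horizontal distance: R = vₓ t = 66.00 × 16.75 = 1106 m.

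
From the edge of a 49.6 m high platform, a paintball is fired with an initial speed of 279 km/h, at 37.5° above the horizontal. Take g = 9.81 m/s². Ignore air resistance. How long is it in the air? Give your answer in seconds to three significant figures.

Convert: 279 km/h = 279/3.6 = 77.50 m/s.
vₓ = 77.50 cos 37.5° = 61.48 m/s; v_y0 = 77.50 sin 37.5° = 47.18 m/s.
The projectile lands when y = 49.6 + (47.18) t − ½·9.81·t² = 0. Positive root: t = (47.18 + √(47.18² + 2·9.81·49.6)) / 9.81 = (47.18 + 56.56) / 9.81 = 10.57 s.

10.6 s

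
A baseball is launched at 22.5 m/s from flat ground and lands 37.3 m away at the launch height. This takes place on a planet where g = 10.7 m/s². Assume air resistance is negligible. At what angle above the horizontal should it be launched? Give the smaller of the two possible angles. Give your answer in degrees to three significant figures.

R = v₀² sin 2θ / g gives sin 2θ = gR/v₀² = 10.7·37.3/22.5² = 0.7884.
2θ = 52.03° or 180° − 52.03° = 128.0°, so θ = 26.02° or 63.98°.
The smaller angle is 26.02°.

26.0°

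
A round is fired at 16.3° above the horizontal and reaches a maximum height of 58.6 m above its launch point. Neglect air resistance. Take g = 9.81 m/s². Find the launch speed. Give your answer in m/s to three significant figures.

121 m/s

At the peak v_y = 0, so v_y0 = √(2gH) = √(2 × 9.81 × 58.6) = 33.91 m/s.
v_y0 = v₀ sin θ ⇒ v₀ = 33.91 / sin 16.3° = 120.8 m/s.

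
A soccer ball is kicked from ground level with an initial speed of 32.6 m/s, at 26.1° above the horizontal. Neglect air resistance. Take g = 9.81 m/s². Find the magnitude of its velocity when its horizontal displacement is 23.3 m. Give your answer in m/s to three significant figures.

30.0 m/s

Components: vₓ = 32.60 cos 26.1° = 29.28 m/s, v_y0 = 32.60 sin 26.1° = 14.34 m/s.
At x = 23.3 m, t = x/vₓ = 23.3/29.28 = 0.7959 s.
Vertical velocity there: v_y = v_y0 − g t = 14.34 − 9.81 × 0.7959 = 6.534 m/s.
Speed: √(vₓ² + v_y²) = √(29.28² + 6.534²) = 30.00 m/s.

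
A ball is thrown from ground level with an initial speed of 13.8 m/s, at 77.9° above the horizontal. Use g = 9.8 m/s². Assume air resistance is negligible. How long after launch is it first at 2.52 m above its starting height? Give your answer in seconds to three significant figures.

Components: vₓ = 13.80 cos 77.9° = 2.893 m/s, v_y0 = 13.80 sin 77.9° = 13.49 m/s.
Height y(t) = 13.49 t − 4.900 t² = 2.52 gives 4.900 t² − 13.49 t + 2.52 = 0.
t = [13.49 ± √(13.49² − 2·9.80·2.52)] / 9.80 = (13.49 ± 11.52) / 9.80, so t = 0.2015 s or t = 2.552 s.
The first (ascending) time is 0.2015 s.

0.202 s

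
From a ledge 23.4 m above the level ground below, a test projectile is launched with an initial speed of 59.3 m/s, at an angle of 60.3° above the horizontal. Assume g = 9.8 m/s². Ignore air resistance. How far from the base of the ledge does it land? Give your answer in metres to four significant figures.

321.7 m

Resolve: vₓ = 59.30 cos 60.3° = 29.38 m/s and v_y0 = 59.30 sin 60.3° = 51.51 m/s.
With up positive and y = 0 at the ground: y(t) = 23.4 + (51.51) t − 4.900 t². Setting y = 0 and taking the positive root: t = [51.51 + √(51.51² + 2·9.80·23.4)] / 9.80 = (51.51 + 55.78) / 9.80 = 10.95 s.
Horizontal distance: R = vₓ t = 29.38 × 10.95 = 321.7 m.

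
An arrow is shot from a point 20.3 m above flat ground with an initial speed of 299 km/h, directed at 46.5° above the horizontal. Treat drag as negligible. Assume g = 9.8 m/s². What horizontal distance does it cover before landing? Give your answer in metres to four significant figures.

721.7 m

Convert: 299 km/h = 299/3.6 = 83.06 m/s.
vₓ = 83.06 cos 46.5° = 57.17 m/s; v_y0 = 83.06 sin 46.5° = 60.25 m/s.
With up positive and y = 0 at the ground: y(t) = 20.3 + (60.25) t − 4.900 t². Setting y = 0 and taking the positive root: t = [60.25 + √(60.25² + 2·9.80·20.3)] / 9.80 = (60.25 + 63.46) / 9.80 = 12.62 s.
Horizontal distance: R = vₓ t = 57.17 × 12.62 = 721.7 m.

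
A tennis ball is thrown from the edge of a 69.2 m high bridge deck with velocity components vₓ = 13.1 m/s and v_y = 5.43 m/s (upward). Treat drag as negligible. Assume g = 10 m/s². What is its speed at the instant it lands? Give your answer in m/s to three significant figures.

39.8 m/s

With up positive and y = 0 at the ground: y(t) = 69.2 + (5.430) t − 5.000 t². Setting y = 0 and taking the positive root: t = [5.430 + √(5.430² + 2·10.0·69.2)] / 10.0 = (5.430 + 37.60) / 10.0 = 4.303 s.
Vertical velocity at impact: v_y = v_y0 − g t = 5.430 − 10.0 × 4.303 = −37.60 m/s.
Speed: |v| = √(vₓ² + v_y²) = √(13.10² + 37.60²) = 39.81 m/s.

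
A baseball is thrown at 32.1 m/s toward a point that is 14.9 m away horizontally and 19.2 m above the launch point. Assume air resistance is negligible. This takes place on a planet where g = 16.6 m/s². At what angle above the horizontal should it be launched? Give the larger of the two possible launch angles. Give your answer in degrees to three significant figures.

81.3°

Trajectory: y = x tanθ − g x² (1 + tan²θ)/(2v₀²). With x = 14.9, y = 19.2, v₀ = 32.1, g = 16.6:
1.788 tan²θ − 14.9 tanθ + (20.99) = 0.
tanθ = [14.9 ± √(14.9² − 4 × 1.788 × (20.99))] / (2 × 1.788) = (14.9 ± 8.478) / 3.577, giving tanθ = 1.796 or 6.536.
θ = 60.89° or 81.30°; the larger is 81.30°.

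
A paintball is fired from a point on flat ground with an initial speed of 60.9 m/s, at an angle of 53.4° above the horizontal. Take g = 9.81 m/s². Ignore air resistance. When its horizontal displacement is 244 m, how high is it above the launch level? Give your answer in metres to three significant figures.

Resolve: vₓ = 60.90 cos 53.4° = 36.31 m/s and v_y0 = 60.90 sin 53.4° = 48.89 m/s.
x = vₓ t ⇒ t = 244/36.31 = 6.720 s.
Height: y = v_y0 t − ½ g t² = 48.89 × 6.720 − 4.905 × 6.720² = 328.5 − 221.5 = 107.1 m.

107 m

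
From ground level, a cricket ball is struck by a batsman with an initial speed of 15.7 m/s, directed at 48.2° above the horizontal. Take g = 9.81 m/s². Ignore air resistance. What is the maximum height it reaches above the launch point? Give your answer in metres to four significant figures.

Resolve: vₓ = 15.70 cos 48.2° = 10.46 m/s and v_y0 = 15.70 sin 48.2° = 11.70 m/s.
Peak height H = v_y0² / (2g) = 136.98 / 19.62 = 6.982 m.

6.982 m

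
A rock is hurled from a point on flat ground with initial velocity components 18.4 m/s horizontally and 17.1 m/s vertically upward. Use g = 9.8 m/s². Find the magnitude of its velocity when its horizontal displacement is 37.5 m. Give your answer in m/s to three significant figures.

Time to reach x = 37.5 m: t = x/vₓ = 37.5/18.40 = 2.038 s.
Vertical velocity there: v_y = v_y0 − g t = 17.10 − 9.80 × 2.038 = −2.873 m/s.
Speed: √(vₓ² + v_y²) = √(18.40² + 2.873²) = 18.62 m/s.

18.6 m/s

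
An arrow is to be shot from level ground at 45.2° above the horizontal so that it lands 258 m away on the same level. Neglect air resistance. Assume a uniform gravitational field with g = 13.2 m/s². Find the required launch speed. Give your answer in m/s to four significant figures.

On level ground R = v₀² sin 2θ / g ⇒ v₀ = √(gR / sin 2θ).
v₀ = √(13.2 × 258 / sin 90.40°) = √(3406 / 1.0000) = √3405.7 = 58.36 m/s.

58.36 m/s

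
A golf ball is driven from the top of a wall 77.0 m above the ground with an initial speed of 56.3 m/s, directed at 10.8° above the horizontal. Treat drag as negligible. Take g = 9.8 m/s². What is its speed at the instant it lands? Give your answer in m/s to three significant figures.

Components: vₓ = 56.30 cos 10.8° = 55.30 m/s, v_y0 = 56.30 sin 10.8° = 10.55 m/s.
The projectile lands when y = 77.0 + (10.55) t − ½·9.80·t² = 0. Positive root: t = (10.55 + √(10.55² + 2·9.80·77.0)) / 9.80 = (10.55 + 40.26) / 9.80 = 5.184 s.
Vertical velocity at impact: v_y = v_y0 − g t = 10.55 − 9.80 × 5.184 = −40.26 m/s.
Speed: |v| = √(vₓ² + v_y²) = √(55.30² + 40.26²) = 68.40 m/s.

68.4 m/s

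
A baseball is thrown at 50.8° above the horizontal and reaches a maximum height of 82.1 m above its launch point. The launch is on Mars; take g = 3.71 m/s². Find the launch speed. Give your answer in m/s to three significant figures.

At the peak v_y = 0, so v_y0 = √(2gH) = √(2 × 3.71 × 82.1) = 24.68 m/s.
v_y0 = v₀ sin θ ⇒ v₀ = 24.68 / sin 50.8° = 31.85 m/s.

31.8 m/s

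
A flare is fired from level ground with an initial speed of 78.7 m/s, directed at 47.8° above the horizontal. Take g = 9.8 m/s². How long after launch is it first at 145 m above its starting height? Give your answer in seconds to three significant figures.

3.54 s

vₓ = 78.70 cos 47.8° = 52.86 m/s; v_y0 = 78.70 sin 47.8° = 58.30 m/s.
Set y = v_y0 t − ½ g t² = 145: 4.900 t² − 58.30 t + 145 = 0.
Quadratic formula: t = (58.30 ± √557.04) / 9.80 = (58.30 ± 23.60) / 9.80 → t = 3.541 s or 8.357 s.
The first (ascending) time is 3.541 s.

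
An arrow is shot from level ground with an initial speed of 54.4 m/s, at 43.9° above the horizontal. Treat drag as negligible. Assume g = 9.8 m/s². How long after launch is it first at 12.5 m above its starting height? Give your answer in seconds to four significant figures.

0.3470 s

Resolve: vₓ = 54.40 cos 43.9° = 39.20 m/s and v_y0 = 54.40 sin 43.9° = 37.72 m/s.
Height y(t) = 37.72 t − 4.900 t² = 12.5 gives 4.900 t² − 37.72 t + 12.5 = 0.
t = [37.72 ± √(37.72² − 2·9.80·12.5)] / 9.80 = (37.72 ± 34.32) / 9.80, so t = 0.3470 s or t = 7.351 s.
The first (ascending) time is 0.3470 s.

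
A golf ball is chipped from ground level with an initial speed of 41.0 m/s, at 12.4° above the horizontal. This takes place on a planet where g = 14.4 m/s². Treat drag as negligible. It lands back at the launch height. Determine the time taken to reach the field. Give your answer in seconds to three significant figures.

1.22 s

Horizontal component vₓ = 41.00 cos 12.4° = 40.04 m/s; vertical v_y0 = 41.00 sin 12.4° = 8.804 m/s.
Time of flight on level ground: T = 2 v_y0 / g = 2 × 8.804 / 14.4 = 1.223 s.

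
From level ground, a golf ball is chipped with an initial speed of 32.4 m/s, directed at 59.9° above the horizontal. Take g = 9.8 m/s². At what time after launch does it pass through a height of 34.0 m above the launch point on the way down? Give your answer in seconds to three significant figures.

vₓ = 32.40 cos 59.9° = 16.25 m/s; v_y0 = 32.40 sin 59.9° = 28.03 m/s.
Set y = v_y0 t − ½ g t² = 34.0: 4.900 t² − 28.03 t + 34.0 = 0.
t = [28.03 ± √(28.03² − 2·9.80·34.0)] / 9.80 = (28.03 ± 10.92) / 9.80, so t = 1.746 s or t = 3.975 s.
The descending-branch root is 3.975 s.

3.97 s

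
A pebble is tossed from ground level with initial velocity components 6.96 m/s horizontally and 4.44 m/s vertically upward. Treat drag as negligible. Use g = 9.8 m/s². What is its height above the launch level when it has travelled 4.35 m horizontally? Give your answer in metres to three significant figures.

Time to reach x = 4.35 m: t = x/vₓ = 4.35/6.960 = 0.6250 s.
Height: y = v_y0 t − ½ g t² = 4.440 × 0.6250 − 4.900 × 0.6250² = 2.775 − 1.914 = 0.8609 m.

0.861 m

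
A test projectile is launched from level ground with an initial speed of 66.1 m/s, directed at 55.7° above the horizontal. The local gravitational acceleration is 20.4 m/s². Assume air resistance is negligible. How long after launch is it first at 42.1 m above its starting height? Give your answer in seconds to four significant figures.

0.9339 s

Resolve: vₓ = 66.10 cos 55.7° = 37.25 m/s and v_y0 = 66.10 sin 55.7° = 54.61 m/s.
Require v_y0 t − ½ g t² = 42.1, i.e. 10.20 t² − 54.61 t + 42.1 = 0.
Quadratic formula: t = (54.61 ± √1264.0) / 20.4 = (54.61 ± 35.55) / 20.4 → t = 0.9339 s or 4.420 s.
The first (ascending) time is 0.9339 s.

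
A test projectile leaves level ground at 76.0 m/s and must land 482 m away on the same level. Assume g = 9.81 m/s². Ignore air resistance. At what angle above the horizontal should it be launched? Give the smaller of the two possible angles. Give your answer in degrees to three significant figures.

27.5°

Level-ground range R = v₀² sin(2θ)/g ⇒ sin(2θ) = gR/v₀² = 9.81 × 482 / 76.0² = 0.8186.
2θ = 54.95° or 180° − 54.95° = 125.1°, so θ = 27.47° or 62.53°.
The smaller angle is 27.47°.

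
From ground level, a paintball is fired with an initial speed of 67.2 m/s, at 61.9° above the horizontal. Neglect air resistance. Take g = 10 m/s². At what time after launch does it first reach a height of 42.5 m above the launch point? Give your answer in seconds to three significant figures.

0.767 s

Components: vₓ = 67.20 cos 61.9° = 31.65 m/s, v_y0 = 67.20 sin 61.9° = 59.28 m/s.
Height y(t) = 59.28 t − 5.000 t² = 42.5 gives 5.000 t² − 59.28 t + 42.5 = 0.
t = [59.28 ± √(59.28² − 2·10.0·42.5)] / 10.0 = (59.28 ± 51.61) / 10.0, so t = 0.7665 s or t = 11.09 s.
The first (ascending) time is 0.7665 s.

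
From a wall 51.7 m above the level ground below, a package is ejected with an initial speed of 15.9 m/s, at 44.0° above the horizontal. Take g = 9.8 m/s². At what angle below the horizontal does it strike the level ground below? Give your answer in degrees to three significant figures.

vₓ = 15.90 cos 44.0° = 11.44 m/s; v_y0 = 15.90 sin 44.0° = 11.05 m/s.
With up positive and y = 0 at the ground: y(t) = 51.7 + (11.05) t − 4.900 t². Setting y = 0 and taking the positive root: t = [11.05 + √(11.05² + 2·9.80·51.7)] / 9.80 = (11.05 + 33.69) / 9.80 = 4.565 s.
At impact: v_y = v_y0 − g t = −33.69 m/s; vₓ = 11.44 m/s.
Angle below horizontal: arctan(|v_y|/vₓ) = arctan(33.69/11.44) = 71.25°.

71.3°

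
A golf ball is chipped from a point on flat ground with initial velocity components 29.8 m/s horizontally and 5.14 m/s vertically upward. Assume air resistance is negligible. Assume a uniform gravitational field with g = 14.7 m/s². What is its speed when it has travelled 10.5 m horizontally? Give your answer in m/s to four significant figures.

29.80 m/s

At x = 10.5 m, t = x/vₓ = 10.5/29.80 = 0.3523 s.
Vertical velocity there: v_y = v_y0 − g t = 5.140 − 14.7 × 0.3523 = −0.03953 m/s.
Speed: √(vₓ² + v_y²) = √(29.80² + 0.03953²) = 29.80 m/s.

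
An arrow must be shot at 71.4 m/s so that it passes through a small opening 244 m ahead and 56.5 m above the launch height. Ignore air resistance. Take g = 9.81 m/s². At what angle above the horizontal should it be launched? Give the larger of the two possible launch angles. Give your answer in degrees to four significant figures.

74.98°

Trajectory: y = x tanθ − g x² (1 + tan²θ)/(2v₀²). With x = 244, y = 56.5, v₀ = 71.4, g = 9.81:
57.28 tan²θ − 244 tanθ + (113.8) = 0.
tanθ = [244 ± √(244² − 4 × 57.28 × (113.8))] / (2 × 57.28) = (244 ± 182.9) / 114.6, giving tanθ = 0.5330 or 3.727.
θ = 28.06° or 74.98°; the larger is 74.98°.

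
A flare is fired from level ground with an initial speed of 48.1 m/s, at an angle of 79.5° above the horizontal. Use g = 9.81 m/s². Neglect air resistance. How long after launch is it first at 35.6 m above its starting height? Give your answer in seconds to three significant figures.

Horizontal component vₓ = 48.10 cos 79.5° = 8.766 m/s; vertical v_y0 = 48.10 sin 79.5° = 47.29 m/s.
Set y = v_y0 t − ½ g t² = 35.6: 4.905 t² − 47.29 t + 35.6 = 0.
t = [47.29 ± √(47.29² − 2·9.81·35.6)] / 9.81 = (47.29 ± 39.22) / 9.81, so t = 0.8230 s or t = 8.819 s.
The first (ascending) time is 0.8230 s.

0.823 s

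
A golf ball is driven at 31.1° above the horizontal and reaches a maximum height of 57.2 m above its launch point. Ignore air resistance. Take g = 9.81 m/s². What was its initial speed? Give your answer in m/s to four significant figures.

64.86 m/s

At the peak v_y = 0, so v_y0 = √(2gH) = √(2 × 9.81 × 57.2) = 33.50 m/s.
v_y0 = v₀ sin θ ⇒ v₀ = 33.50 / sin 31.1° = 64.86 m/s.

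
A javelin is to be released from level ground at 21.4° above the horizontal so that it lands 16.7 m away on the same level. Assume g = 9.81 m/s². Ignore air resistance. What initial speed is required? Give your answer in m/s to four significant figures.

Level-ground range: R = v₀² sin(2θ)/g, so v₀ = √(gR / sin 2θ).
v₀ = √(9.81 × 16.7 / sin 42.80°) = √(163.8 / 0.6794) = √241.12 = 15.53 m/s.

15.53 m/s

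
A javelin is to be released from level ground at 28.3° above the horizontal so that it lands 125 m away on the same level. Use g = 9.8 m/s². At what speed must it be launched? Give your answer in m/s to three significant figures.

38.3 m/s

On level ground R = v₀² sin 2θ / g ⇒ v₀ = √(gR / sin 2θ).
v₀ = √(9.80 × 125 / sin 56.60°) = √(1225 / 0.8348) = √1467.3 = 38.31 m/s.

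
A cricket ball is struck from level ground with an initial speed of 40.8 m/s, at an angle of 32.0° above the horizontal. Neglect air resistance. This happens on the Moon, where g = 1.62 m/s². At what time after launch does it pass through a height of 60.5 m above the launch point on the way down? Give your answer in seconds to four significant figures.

23.52 s

Components: vₓ = 40.80 cos 32.0° = 34.60 m/s, v_y0 = 40.80 sin 32.0° = 21.62 m/s.
Height y(t) = 21.62 t − 0.8100 t² = 60.5 gives 0.8100 t² − 21.62 t + 60.5 = 0.
t = [21.62 ± √(21.62² − 2·1.62·60.5)] / 1.62 = (21.62 ± 16.48) / 1.62, so t = 3.176 s or t = 23.52 s.
The descending-branch root is 23.52 s.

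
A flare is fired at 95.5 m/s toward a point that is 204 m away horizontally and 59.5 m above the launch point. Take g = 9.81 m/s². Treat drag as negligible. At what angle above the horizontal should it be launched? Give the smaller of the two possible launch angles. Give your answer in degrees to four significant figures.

Trajectory: y = x tanθ − g x² (1 + tan²θ)/(2v₀²). With x = 204, y = 59.5, v₀ = 95.5, g = 9.81:
22.38 tan²θ − 204 tanθ + (81.88) = 0.
tanθ = [204 ± √(204² − 4 × 22.38 × (81.88))] / (2 × 22.38) = (204 ± 185.2) / 44.76, giving tanθ = 0.4208 or 8.694.
θ = 22.82° or 83.44°; the smaller is 22.82°.

22.82°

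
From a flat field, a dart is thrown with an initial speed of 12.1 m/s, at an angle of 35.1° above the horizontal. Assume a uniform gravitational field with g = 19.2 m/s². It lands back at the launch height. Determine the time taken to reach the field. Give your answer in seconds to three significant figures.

0.725 s

Horizontal component vₓ = 12.10 cos 35.1° = 9.900 m/s; vertical v_y0 = 12.10 sin 35.1° = 6.958 m/s.
Time of flight on level ground: T = 2 v_y0 / g = 2 × 6.958 / 19.2 = 0.7247 s.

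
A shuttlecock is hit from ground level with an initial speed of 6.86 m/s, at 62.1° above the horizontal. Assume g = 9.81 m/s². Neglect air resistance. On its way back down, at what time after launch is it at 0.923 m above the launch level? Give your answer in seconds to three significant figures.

1.06 s

Resolve: vₓ = 6.860 cos 62.1° = 3.210 m/s and v_y0 = 6.860 sin 62.1° = 6.063 m/s.
Require v_y0 t − ½ g t² = 0.923, i.e. 4.905 t² − 6.063 t + 0.923 = 0.
Quadratic formula: t = (6.063 ± √18.646) / 9.81 = (6.063 ± 4.318) / 9.81 → t = 0.1778 s or 1.058 s.
The descending-branch root is 1.058 s.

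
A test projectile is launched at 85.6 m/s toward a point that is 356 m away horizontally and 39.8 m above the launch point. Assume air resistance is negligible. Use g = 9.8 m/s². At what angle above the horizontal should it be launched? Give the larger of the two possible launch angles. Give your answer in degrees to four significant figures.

75.31°

Trajectory: y = x tanθ − g x² (1 + tan²θ)/(2v₀²). With x = 356, y = 39.8, v₀ = 85.6, g = 9.80:
84.75 tan²θ − 356 tanθ + (124.6) = 0.
tanθ = [356 ± √(356² − 4 × 84.75 × (124.6))] / (2 × 84.75) = (356 ± 290.7) / 169.5, giving tanθ = 0.3852 or 3.815.
θ = 21.07° or 75.31°; the larger is 75.31°.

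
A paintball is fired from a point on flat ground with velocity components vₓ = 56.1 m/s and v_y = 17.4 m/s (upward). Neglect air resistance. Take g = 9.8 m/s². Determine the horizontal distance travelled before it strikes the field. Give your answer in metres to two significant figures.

200 m

Flight time T = 2 v_y0 / g = 3.551 s.
Horizontal distance R = vₓ T = 56.10 × 3.551 = 199.2 m.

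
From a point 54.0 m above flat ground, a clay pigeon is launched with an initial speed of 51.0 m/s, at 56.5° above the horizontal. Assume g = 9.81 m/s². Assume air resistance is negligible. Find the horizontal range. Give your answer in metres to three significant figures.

Resolve: vₓ = 51.00 cos 56.5° = 28.15 m/s and v_y0 = 51.00 sin 56.5° = 42.53 m/s.
Vertical motion (up positive, ground at y = 0): 4.905 t² − (42.53) t − 54.0 = 0, so t = (42.53 + √(42.53² + 2·9.81·54.0)) / 9.81 = (42.53 + 53.55) / 9.81 = 9.794 s.
Horizontal distance: R = vₓ t = 28.15 × 9.794 = 275.7 m.

276 m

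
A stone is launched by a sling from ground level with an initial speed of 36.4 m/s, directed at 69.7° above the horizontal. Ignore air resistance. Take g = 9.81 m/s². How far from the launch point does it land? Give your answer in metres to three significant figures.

Components: vₓ = 36.40 cos 69.7° = 12.63 m/s, v_y0 = 36.40 sin 69.7° = 34.14 m/s.
Time aloft: T = 2 v_y0 / g = 2 × 34.14 / 9.81 = 6.960 s.
Horizontal distance R = vₓ T = 12.63 × 6.960 = 87.89 m.

87.9 m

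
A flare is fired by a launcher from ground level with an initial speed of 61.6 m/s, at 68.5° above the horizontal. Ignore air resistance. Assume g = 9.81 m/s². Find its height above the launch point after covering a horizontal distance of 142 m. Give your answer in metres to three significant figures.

vₓ = 61.60 cos 68.5° = 22.58 m/s; v_y0 = 61.60 sin 68.5° = 57.31 m/s.
At x = 142 m, t = x/vₓ = 142/22.58 = 6.290 s.
Height: y = v_y0 t − ½ g t² = 57.31 × 6.290 − 4.905 × 6.290² = 360.5 − 194.0 = 166.4 m.

166 m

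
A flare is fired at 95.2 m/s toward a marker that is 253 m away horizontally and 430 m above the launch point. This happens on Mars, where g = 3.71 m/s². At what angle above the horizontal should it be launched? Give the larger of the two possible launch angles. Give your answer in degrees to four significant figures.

86.70°

Trajectory: y = x tanθ − g x² (1 + tan²θ)/(2v₀²). With x = 253, y = 430, v₀ = 95.2, g = 3.71:
13.10 tan²θ − 253 tanθ + (443.1) = 0.
tanθ = [253 ± √(253² − 4 × 13.10 × (443.1))] / (2 × 13.10) = (253 ± 202.0) / 26.20, giving tanθ = 1.948 or 17.36.
θ = 62.82° or 86.70°; the larger is 86.70°.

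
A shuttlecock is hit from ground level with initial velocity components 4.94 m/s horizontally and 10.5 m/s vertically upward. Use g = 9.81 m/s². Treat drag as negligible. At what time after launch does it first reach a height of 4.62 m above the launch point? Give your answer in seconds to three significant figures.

Set y = v_y0 t − ½ g t² = 4.62: 4.905 t² − 10.50 t + 4.62 = 0.
t = [10.50 ± √(10.50² − 2·9.81·4.62)] / 9.81 = (10.50 ± 4.428) / 9.81, so t = 0.6190 s or t = 1.522 s.
The first (ascending) time is 0.6190 s.

0.619 s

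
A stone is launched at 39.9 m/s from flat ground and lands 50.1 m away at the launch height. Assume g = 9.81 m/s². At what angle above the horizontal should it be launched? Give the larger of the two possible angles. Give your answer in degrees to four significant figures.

From R = (v₀²/g) sin 2θ: sin 2θ = 9.81 × 50.1 / 1592.0 = 0.3087.
2θ = 17.98° or 180° − 17.98° = 162.0°, so θ = 8.991° or 81.01°.
The larger angle is 81.01°.

81.01°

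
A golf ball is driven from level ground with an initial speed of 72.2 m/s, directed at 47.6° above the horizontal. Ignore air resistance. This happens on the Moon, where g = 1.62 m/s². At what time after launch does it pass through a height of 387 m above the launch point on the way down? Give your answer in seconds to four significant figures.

vₓ = 72.20 cos 47.6° = 48.68 m/s; v_y0 = 72.20 sin 47.6° = 53.32 m/s.
Height y(t) = 53.32 t − 0.8100 t² = 387 gives 0.8100 t² − 53.32 t + 387 = 0.
Quadratic formula: t = (53.32 ± √1588.8) / 1.62 = (53.32 ± 39.86) / 1.62 → t = 8.307 s or 57.52 s.
The descending-branch root is 57.52 s.

57.52 s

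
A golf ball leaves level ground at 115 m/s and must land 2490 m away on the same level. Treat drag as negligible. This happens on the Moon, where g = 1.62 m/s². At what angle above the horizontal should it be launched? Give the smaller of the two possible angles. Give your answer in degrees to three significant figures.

8.88°

Level-ground range R = v₀² sin(2θ)/g ⇒ sin(2θ) = gR/v₀² = 1.62 × 2490 / 115² = 0.3050.
2θ = 17.76° or 180° − 17.76° = 162.2°, so θ = 8.879° or 81.12°.
The smaller angle is 8.879°.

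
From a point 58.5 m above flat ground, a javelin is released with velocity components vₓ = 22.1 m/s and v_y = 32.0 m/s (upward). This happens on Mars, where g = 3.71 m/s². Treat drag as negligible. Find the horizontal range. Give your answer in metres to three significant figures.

Vertical motion (up positive, ground at y = 0): 1.855 t² − (32.00) t − 58.5 = 0, so t = (32.00 + √(32.00² + 2·3.71·58.5)) / 3.71 = (32.00 + 38.18) / 3.71 = 18.92 s.
Horizontal distance: R = vₓ t = 22.10 × 18.92 = 418.1 m.

418 m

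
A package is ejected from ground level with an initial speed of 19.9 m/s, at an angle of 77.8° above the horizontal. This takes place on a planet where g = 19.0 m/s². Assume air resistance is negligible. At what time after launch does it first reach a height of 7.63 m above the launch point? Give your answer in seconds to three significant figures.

vₓ = 19.90 cos 77.8° = 4.205 m/s; v_y0 = 19.90 sin 77.8° = 19.45 m/s.
Height y(t) = 19.45 t − 9.500 t² = 7.63 gives 9.500 t² − 19.45 t + 7.63 = 0.
Quadratic formula: t = (19.45 ± √88.385) / 19.0 = (19.45 ± 9.401) / 19.0 → t = 0.5289 s or 1.519 s.
The first (ascending) time is 0.5289 s.

0.529 s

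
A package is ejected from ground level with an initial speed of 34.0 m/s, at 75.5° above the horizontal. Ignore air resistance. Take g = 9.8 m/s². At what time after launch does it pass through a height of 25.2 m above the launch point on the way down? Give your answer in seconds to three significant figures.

vₓ = 34.00 cos 75.5° = 8.513 m/s; v_y0 = 34.00 sin 75.5° = 32.92 m/s.
Set y = v_y0 t − ½ g t² = 25.2: 4.900 t² − 32.92 t + 25.2 = 0.
Quadratic formula: t = (32.92 ± √589.61) / 9.80 = (32.92 ± 24.28) / 9.80 → t = 0.8811 s or 5.837 s.
The descending-branch root is 5.837 s.

5.84 s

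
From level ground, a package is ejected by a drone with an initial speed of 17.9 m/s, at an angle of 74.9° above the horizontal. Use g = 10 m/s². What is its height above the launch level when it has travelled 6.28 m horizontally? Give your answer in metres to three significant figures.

vₓ = 17.90 cos 74.9° = 4.663 m/s; v_y0 = 17.90 sin 74.9° = 17.28 m/s.
At x = 6.28 m, t = x/vₓ = 6.28/4.663 = 1.347 s.
Height: y = v_y0 t − ½ g t² = 17.28 × 1.347 − 5.000 × 1.347² = 23.27 − 9.069 = 14.21 m.

14.2 m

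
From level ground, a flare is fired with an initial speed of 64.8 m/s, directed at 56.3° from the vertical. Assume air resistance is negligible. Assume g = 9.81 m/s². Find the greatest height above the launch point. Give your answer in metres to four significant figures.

65.89 m

Components: vₓ = 64.80 sin 56.3° = 53.91 m/s, v_y0 = 64.80 cos 56.3° = 35.95 m/s.
Maximum height: H = v_y0² / (2g) = 35.95² / (2 × 9.81) = 65.89 m.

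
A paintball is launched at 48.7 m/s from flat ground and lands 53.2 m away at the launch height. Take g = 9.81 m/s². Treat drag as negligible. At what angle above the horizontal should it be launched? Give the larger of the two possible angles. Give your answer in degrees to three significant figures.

From R = (v₀²/g) sin 2θ: sin 2θ = 9.81 × 53.2 / 2371.7 = 0.2201.
2θ = 12.71° or 180° − 12.71° = 167.3°, so θ = 6.356° or 83.64°.
The larger angle is 83.64°.

83.6°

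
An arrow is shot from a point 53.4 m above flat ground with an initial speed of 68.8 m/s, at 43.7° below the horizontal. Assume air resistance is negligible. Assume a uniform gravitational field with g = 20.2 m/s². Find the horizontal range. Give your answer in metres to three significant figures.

46.6 m

Horizontal component vₓ = 68.80 cos 43.7° = 49.74 m/s; vertical v_y0 = −47.53 m/s (downward).
The projectile lands when y = 53.4 + (−47.53) t − ½·20.2·t² = 0. Positive root: t = (−47.53 + √(47.53² + 2·20.2·53.4)) / 20.2 = (−47.53 + 66.46) / 20.2 = 0.9369 s.
Horizontal distance: R = vₓ t = 49.74 × 0.9369 = 46.60 m.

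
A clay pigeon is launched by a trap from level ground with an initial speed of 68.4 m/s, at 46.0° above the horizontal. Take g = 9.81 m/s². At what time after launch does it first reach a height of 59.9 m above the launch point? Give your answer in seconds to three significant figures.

Resolve: vₓ = 68.40 cos 46.0° = 47.51 m/s and v_y0 = 68.40 sin 46.0° = 49.20 m/s.
Set y = v_y0 t − ½ g t² = 59.9: 4.905 t² − 49.20 t + 59.9 = 0.
t = [49.20 ± √(49.20² − 2·9.81·59.9)] / 9.81 = (49.20 ± 35.29) / 9.81, so t = 1.418 s or t = 8.613 s.
The first (ascending) time is 1.418 s.

1.42 s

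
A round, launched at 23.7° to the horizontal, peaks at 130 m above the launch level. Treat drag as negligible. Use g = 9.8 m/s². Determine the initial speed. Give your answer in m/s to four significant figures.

125.6 m/s

At the peak v_y = 0, so v_y0 = √(2gH) = √(2 × 9.80 × 130) = 50.48 m/s.
v_y0 = v₀ sin θ ⇒ v₀ = 50.48 / sin 23.7° = 125.6 m/s.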